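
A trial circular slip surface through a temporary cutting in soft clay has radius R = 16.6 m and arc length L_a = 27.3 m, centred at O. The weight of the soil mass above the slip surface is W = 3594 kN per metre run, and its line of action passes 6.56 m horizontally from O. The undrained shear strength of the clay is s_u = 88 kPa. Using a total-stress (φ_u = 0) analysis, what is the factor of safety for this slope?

Taking moments about the centre O, the resisting moment is provided by the undrained shear strength acting along the arc:
M_R = s_u·L_a·R = 88·27.30·16.6 = 39879.8 kN·m/m
M_D = W·d = 3594·6.56 = 23576.6 kN·m/m
FS = M_R / M_D = 39879.8 / 23576.6 = 1.691

FS = 1.69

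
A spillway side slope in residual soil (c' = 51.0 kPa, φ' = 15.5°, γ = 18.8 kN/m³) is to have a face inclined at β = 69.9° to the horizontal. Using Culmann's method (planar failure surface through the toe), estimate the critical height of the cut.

Culmann's analysis gives the critical failure plane at α_cr = (β + φ')/2 = (69.9 + 15.5)/2 = 42.7°, and the critical height
H_c = (4c'/γ) · sinβ cosφ' / [1 − cos(β − φ')]
    = (4·51.0/18.8) · sin69.9°·cos15.5° / [1 − cos(54.4°)]
    = 10.851 · 0.9391·0.9636 / [1 − 0.5821]
    = 10.851 · 0.9049 / 0.4179
    = 23.50 m

H_c = 23.50 m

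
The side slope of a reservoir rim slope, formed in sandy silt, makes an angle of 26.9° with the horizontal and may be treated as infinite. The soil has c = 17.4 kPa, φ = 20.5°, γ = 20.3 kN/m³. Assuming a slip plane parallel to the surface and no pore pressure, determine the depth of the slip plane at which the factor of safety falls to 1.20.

Setting FS = 1.20 in FS = [c + γz cos²β tanφ] / [γz sinβ cosβ] and solving for z:
z = c / [γ cosβ (FS·sinβ − cosβ·tanφ)]
  = 17.4 / [20.3·cos26.9°·(1.20·sin26.9° − cos26.9°·tan20.5°)]
  = 17.4 / [20.3·0.8918·(1.20·0.4524 − 0.8918·0.3739)]
  = 17.4 / 3.7925 = 4.588 m

z = 4.59 m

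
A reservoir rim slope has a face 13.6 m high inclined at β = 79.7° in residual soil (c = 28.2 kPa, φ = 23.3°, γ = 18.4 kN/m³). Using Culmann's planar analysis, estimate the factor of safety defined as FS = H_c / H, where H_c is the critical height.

H_c = (4c/γ) · sinβ cosφ / [1 − cos(β − φ)]
    = (4·28.2/18.4) · sin79.7°·cos23.3° / [1 − cos56.4°]
    = 6.130 · 0.9036 / 0.4466 = 12.40 m
FS = H_c / H = 12.40 / 13.6 = 0.912

FS = 0.91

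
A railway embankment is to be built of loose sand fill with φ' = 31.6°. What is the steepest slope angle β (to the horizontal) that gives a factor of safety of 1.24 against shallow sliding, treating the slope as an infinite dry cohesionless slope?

β = 26.4°

For an infinite dry cohesionless slope FS = tanφ'/tanβ, so tanβ = tanφ' / FS.
tanβ = tan31.6° / 1.24 = 0.6152 / 1.24 = 0.4961
β = arctan(0.4961) = 26.39°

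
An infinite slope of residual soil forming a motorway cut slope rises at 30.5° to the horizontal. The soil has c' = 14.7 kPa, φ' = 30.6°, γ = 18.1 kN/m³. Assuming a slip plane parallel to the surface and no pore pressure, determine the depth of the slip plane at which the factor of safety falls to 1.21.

Setting FS = 1.21 in FS = [c' + γz cos²β tanφ'] / [γz sinβ cosβ] and solving for z:
z = c' / [γ cosβ (FS·sinβ − cosβ·tanφ')]
  = 14.7 / [18.1·cos30.5°·(1.21·sin30.5° − cos30.5°·tan30.6°)]
  = 14.7 / [18.1·0.8616·(1.21·0.5075 − 0.8616·0.5914)]
  = 14.7 / 1.6306 = 9.015 m

z = 9.02 m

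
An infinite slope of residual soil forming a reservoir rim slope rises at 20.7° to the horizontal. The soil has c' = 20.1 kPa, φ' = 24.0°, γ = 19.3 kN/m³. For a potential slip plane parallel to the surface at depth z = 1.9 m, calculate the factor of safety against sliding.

For an infinite slope with a slip plane parallel to the surface (no pore pressure): FS = [c' + γz cos²β tanφ'] / [γz sinβ cosβ].
γz = 19.3·1.9 = 36.67 kN/m²
Numerator = 20.1 + 36.67·cos²20.7°·tan24.0° = 20.1 + 36.67·0.8751·0.4452 = 34.387 kPa
Denominator = 36.67·sin20.7°·cos20.7° = 36.67·0.3535·0.9354 = 12.125 kPa
FS = 34.387 / 12.125 = 2.836

FS = 2.84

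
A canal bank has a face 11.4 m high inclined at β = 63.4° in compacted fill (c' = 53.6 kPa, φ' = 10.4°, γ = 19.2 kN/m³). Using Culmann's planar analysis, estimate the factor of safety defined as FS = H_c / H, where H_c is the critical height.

H_c = (4c'/γ) · sinβ cosφ' / [1 − cos(β − φ')]
    = (4·53.6/19.2) · sin63.4°·cos10.4° / [1 − cos53.0°]
    = 11.167 · 0.8795 / 0.3982 = 24.66 m
FS = H_c / H = 24.66 / 11.4 = 2.163

FS = 2.16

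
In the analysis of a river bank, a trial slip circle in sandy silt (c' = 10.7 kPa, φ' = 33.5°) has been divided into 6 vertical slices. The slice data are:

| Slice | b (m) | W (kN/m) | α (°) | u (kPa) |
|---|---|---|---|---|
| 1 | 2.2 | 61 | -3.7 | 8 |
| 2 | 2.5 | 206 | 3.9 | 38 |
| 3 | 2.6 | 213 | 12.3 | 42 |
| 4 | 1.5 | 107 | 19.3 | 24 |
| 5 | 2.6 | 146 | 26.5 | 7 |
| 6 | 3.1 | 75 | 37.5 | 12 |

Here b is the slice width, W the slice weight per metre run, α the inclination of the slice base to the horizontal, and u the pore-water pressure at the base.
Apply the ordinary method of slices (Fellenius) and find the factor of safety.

Ordinary method of slices: FS = Σ[c'·Δl_i + (W_i cosα_i − u_i·Δl_i)·tanφ'] / Σ W_i sinα_i, with Δl_i = b_i / cosα_i.
Slice 1: Δl = 2.2/cos(-3.7°) = 2.205 m; N'_1 = 61·cos(-3.7°) − 8·2.205 = 43.2; c'Δl = 23.59; W sinα = -3.9
Slice 2: Δl = 2.5/cos3.9° = 2.506 m; N'_2 = 206·cos3.9° − 38·2.506 = 110.3; c'Δl = 26.81; W sinα = 14.0
Slice 3: Δl = 2.6/cos12.3° = 2.661 m; N'_3 = 213·cos12.3° − 42·2.661 = 96.3; c'Δl = 28.47; W sinα = 45.4
Slice 4: Δl = 1.5/cos19.3° = 1.589 m; N'_4 = 107·cos19.3° − 24·1.589 = 62.8; c'Δl = 17.01; W sinα = 35.4
Slice 5: Δl = 2.6/cos26.5° = 2.905 m; N'_5 = 146·cos26.5° − 7·2.905 = 110.3; c'Δl = 31.09; W sinα = 65.1
Slice 6: Δl = 3.1/cos37.5° = 3.907 m; N'_6 = 75·cos37.5° − 12·3.907 = 12.6; c'Δl = 41.81; W sinα = 45.7
Σc'Δl = 168.8 kN/m; ΣN' = 435.7 kN/m; ΣW sinα = 201.6 kN/m
Resisting = 168.8 + 435.7·tan33.5° = 168.8 + 288.4 = 457.1 kN/m
FS = 457.1 / 201.6 = 2.267

FS = 2.27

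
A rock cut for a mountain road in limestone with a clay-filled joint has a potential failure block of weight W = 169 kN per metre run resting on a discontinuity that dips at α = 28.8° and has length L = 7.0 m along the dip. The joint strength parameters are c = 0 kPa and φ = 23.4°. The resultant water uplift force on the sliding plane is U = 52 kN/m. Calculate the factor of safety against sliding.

FS = 0.51

Resolving the block weight along and normal to the plane and applying the Mohr–Coulomb strength on the joint:
N' = W cosα − U = 169·cos28.8° − 52 = 96.1 kN/m
Driving force T = W sinα = 169·sin28.8° = 81.4 kN/m
Resisting force R = c·L + N'·tanφ = 0·7.0 + 96.1·tan23.4° = 0.0 + 41.6 = 41.6 kN/m
FS = R / T = 41.6 / 81.4 = 0.511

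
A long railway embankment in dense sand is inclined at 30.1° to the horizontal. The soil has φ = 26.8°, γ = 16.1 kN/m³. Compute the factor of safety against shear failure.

For a dry cohesionless infinite slope the factor of safety is FS = tanφ / tanβ.
FS = tan26.8° / tan30.1° = 0.5051 / 0.5797 = 0.871

FS = 0.87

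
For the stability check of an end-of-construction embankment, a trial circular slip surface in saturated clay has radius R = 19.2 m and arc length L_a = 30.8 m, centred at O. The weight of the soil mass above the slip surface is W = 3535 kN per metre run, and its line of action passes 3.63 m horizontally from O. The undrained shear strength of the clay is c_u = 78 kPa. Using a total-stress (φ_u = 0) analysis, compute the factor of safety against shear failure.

Taking moments about the centre O, the resisting moment is provided by the undrained shear strength acting along the arc:
M_R = c_u·L_a·R = 78·30.80·19.2 = 46126.1 kN·m/m
M_D = W·d = 3535·3.63 = 12832.0 kN·m/m
FS = M_R / M_D = 46126.1 / 12832.0 = 3.595

FS = 3.59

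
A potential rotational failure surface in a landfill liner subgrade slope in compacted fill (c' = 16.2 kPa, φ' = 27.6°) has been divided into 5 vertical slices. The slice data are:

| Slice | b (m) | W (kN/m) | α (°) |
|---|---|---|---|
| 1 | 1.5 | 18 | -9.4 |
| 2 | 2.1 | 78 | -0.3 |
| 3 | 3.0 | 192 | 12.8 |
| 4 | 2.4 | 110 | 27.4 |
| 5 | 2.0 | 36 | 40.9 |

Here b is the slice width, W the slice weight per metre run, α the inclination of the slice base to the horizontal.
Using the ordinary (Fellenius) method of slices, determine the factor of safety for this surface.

FS = 3.60

Ordinary method of slices: FS = Σ[c'·Δl_i + (W_i cosα_i)·tanφ'] / Σ W_i sinα_i, with Δl_i = b_i / cosα_i.
Slice 1: Δl = 1.5/cos(-9.4°) = 1.520 m; N'_1 = 18·cos(-9.4°) = 17.8; c'Δl = 24.63; W sinα = -2.9
Slice 2: Δl = 2.1/cos(-0.3°) = 2.100 m; N'_2 = 78·cos(-0.3°) = 78.0; c'Δl = 34.02; W sinα = -0.4
Slice 3: Δl = 3.0/cos12.8° = 3.076 m; N'_3 = 192·cos12.8° = 187.2; c'Δl = 49.84; W sinα = 42.5
Slice 4: Δl = 2.4/cos27.4° = 2.703 m; N'_4 = 110·cos27.4° = 97.7; c'Δl = 43.79; W sinα = 50.6
Slice 5: Δl = 2.0/cos40.9° = 2.646 m; N'_5 = 36·cos40.9° = 27.2; c'Δl = 42.87; W sinα = 23.6
Σc'Δl = 195.1 kN/m; ΣN' = 407.9 kN/m; ΣW sinα = 113.4 kN/m
Resisting = 195.1 + 407.9·tan27.6° = 195.1 + 213.2 = 408.4 kN/m
FS = 408.4 / 113.4 = 3.602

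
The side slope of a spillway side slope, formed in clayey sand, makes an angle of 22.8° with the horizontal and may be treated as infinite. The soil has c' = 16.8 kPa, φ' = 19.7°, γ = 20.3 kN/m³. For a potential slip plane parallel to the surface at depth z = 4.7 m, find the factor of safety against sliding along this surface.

For an infinite slope with a slip plane parallel to the surface (no pore pressure): FS = [c' + γz cos²β tanφ'] / [γz sinβ cosβ].
γz = 20.3·4.7 = 95.41 kN/m²
Numerator = 16.8 + 95.41·cos²22.8°·tan19.7° = 16.8 + 95.41·0.8498·0.3581 = 45.832 kPa
Denominator = 95.41·sin22.8°·cos22.8° = 95.41·0.3875·0.9219 = 34.084 kPa
FS = 45.832 / 34.084 = 1.345

FS = 1.34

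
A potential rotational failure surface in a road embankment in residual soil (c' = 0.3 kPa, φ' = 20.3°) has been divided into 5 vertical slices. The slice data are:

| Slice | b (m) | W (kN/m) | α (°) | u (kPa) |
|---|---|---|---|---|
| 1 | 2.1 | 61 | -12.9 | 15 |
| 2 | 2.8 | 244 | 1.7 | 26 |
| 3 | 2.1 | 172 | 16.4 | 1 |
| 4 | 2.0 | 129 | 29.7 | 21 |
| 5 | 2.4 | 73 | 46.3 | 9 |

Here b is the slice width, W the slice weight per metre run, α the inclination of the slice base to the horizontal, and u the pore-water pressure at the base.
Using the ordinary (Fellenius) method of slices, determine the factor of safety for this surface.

FS = 1.06

Ordinary method of slices: FS = Σ[c'·Δl_i + (W_i cosα_i − u_i·Δl_i)·tanφ'] / Σ W_i sinα_i, with Δl_i = b_i / cosα_i.
Slice 1: Δl = 2.1/cos(-12.9°) = 2.154 m; N'_1 = 61·cos(-12.9°) − 15·2.154 = 27.1; c'Δl = 0.65; W sinα = -13.6
Slice 2: Δl = 2.8/cos1.7° = 2.801 m; N'_2 = 244·cos1.7° − 26·2.801 = 171.1; c'Δl = 0.84; W sinα = 7.2
Slice 3: Δl = 2.1/cos16.4° = 2.189 m; N'_3 = 172·cos16.4° − 1·2.189 = 162.8; c'Δl = 0.66; W sinα = 48.6
Slice 4: Δl = 2.0/cos29.7° = 2.302 m; N'_4 = 129·cos29.7° − 21·2.302 = 63.7; c'Δl = 0.69; W sinα = 63.9
Slice 5: Δl = 2.4/cos46.3° = 3.474 m; N'_5 = 73·cos46.3° − 9·3.474 = 19.2; c'Δl = 1.04; W sinα = 52.8
Σc'Δl = 3.9 kN/m; ΣN' = 443.9 kN/m; ΣW sinα = 158.9 kN/m
Resisting = 3.9 + 443.9·tan20.3° = 3.9 + 164.2 = 168.1 kN/m
FS = 168.1 / 158.9 = 1.058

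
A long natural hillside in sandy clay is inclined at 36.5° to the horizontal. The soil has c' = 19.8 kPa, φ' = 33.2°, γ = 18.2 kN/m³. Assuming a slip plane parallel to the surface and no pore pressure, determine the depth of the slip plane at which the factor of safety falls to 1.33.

Setting FS = 1.33 in FS = [c' + γz cos²β tanφ'] / [γz sinβ cosβ] and solving for z:
z = c' / [γ cosβ (FS·sinβ − cosβ·tanφ')]
  = 19.8 / [18.2·cos36.5°·(1.33·sin36.5° − cos36.5°·tan33.2°)]
  = 19.8 / [18.2·0.8039·(1.33·0.5948 − 0.8039·0.6544)]
  = 19.8 / 3.8782 = 5.105 m

z = 5.11 m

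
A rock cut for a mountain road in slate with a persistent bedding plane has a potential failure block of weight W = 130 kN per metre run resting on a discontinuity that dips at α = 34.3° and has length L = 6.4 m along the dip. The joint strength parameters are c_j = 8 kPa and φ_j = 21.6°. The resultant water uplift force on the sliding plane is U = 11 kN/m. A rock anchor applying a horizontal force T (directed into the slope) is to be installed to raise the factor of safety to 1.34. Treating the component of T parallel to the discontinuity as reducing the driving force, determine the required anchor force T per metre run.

Resolving forces along and normal to the sliding plane, with the horizontal anchor force T adding T·sinα to the effective normal force and T·cosα acting up the plane against the driving force:
FS = [c_jL + (W cosα − U + T sinα) tanφ_j] / [W sinα − T cosα]
Without the anchor: N' = 96.4 kN/m, driving T_d = 73.3 kN/m, resisting R = 8·6.4 + 96.4·tan21.6° = 89.4 kN/m, FS = 1.22.
Setting FS = 1.34 and solving for T:
1.34·(73.3 − T cos34.3°) = 89.4 + T sin34.3°·tan21.6°
T·(sin34.3°·tan21.6° + 1.34·cos34.3°) = 1.34·73.3 − 89.4
T·(0.5635·0.3959 + 1.34·0.8261) = 98.2 − 89.4 = 8.8
T·1.3301 = 8.8
T = 6.6 kN/m

T = 7 kN/m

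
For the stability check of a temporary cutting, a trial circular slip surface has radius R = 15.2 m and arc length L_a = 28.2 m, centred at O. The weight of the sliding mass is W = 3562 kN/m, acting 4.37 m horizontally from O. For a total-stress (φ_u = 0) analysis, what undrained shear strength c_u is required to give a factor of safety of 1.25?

FS = c_u·L_a·R / (W·d), so c_u = FS·W·d / (L_a·R).
c_u = 1.25·3562·4.37 / (28.20·15.2) = 19457.4 / 428.64 = 45.39 kPa

c_u = 45.4 kPa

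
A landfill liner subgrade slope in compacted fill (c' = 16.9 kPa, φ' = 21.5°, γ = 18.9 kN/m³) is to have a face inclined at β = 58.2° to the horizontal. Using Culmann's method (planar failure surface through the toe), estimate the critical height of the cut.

H_c = 14.27 m

Culmann's analysis gives the critical failure plane at α_cr = (β + φ')/2 = (58.2 + 21.5)/2 = 39.9°, and the critical height
H_c = (4c'/γ) · sinβ cosφ' / [1 − cos(β − φ')]
    = (4·16.9/18.9) · sin58.2°·cos21.5° / [1 − cos(36.7°)]
    = 3.577 · 0.8499·0.9304 / [1 − 0.8018]
    = 3.577 · 0.7908 / 0.1982
    = 14.27 m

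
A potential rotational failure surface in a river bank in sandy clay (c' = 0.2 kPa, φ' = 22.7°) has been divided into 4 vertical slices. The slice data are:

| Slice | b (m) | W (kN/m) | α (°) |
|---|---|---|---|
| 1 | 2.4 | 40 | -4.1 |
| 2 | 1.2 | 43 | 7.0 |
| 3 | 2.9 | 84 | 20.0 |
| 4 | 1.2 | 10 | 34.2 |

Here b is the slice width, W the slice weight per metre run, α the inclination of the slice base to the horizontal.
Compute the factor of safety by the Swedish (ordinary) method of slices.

FS = 1.98

Ordinary method of slices: FS = Σ[c'·Δl_i + (W_i cosα_i)·tanφ'] / Σ W_i sinα_i, with Δl_i = b_i / cosα_i.
Slice 1: Δl = 2.4/cos(-4.1°) = 2.406 m; N'_1 = 40·cos(-4.1°) = 39.9; c'Δl = 0.48; W sinα = -2.9
Slice 2: Δl = 1.2/cos7.0° = 1.209 m; N'_2 = 43·cos7.0° = 42.7; c'Δl = 0.24; W sinα = 5.2
Slice 3: Δl = 2.9/cos20.0° = 3.086 m; N'_3 = 84·cos20.0° = 78.9; c'Δl = 0.62; W sinα = 28.7
Slice 4: Δl = 1.2/cos34.2° = 1.451 m; N'_4 = 10·cos34.2° = 8.3; c'Δl = 0.29; W sinα = 5.6
Σc'Δl = 1.6 kN/m; ΣN' = 169.8 kN/m; ΣW sinα = 36.7 kN/m
Resisting = 1.6 + 169.8·tan22.7° = 1.6 + 71.0 = 72.7 kN/m
FS = 72.7 / 36.7 = 1.978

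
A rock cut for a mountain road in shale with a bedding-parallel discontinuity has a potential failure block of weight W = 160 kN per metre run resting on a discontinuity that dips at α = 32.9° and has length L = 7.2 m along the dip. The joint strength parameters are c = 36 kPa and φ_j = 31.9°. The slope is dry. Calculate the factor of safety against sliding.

FS = 3.94

Resolving the block weight along and normal to the plane and applying the Mohr–Coulomb strength on the joint:
N' = W cosα = 160·cos32.9° = 134.3 kN/m
Driving force T = W sinα = 160·sin32.9° = 86.9 kN/m
Resisting force R = c·L + N'·tanφ_j = 36·7.2 + 134.3·tan31.9° = 259.2 + 83.6 = 342.8 kN/m
FS = R / T = 342.8 / 86.9 = 3.945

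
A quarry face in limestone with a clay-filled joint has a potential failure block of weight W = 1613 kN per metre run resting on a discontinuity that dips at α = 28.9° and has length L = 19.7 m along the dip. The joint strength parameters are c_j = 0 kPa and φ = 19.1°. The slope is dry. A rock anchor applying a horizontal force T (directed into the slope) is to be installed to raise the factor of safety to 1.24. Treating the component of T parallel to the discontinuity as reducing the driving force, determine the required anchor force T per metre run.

Resolving forces along and normal to the sliding plane, with the horizontal anchor force T adding T·sinα to the effective normal force and T·cosα acting up the plane against the driving force:
FS = [c_jL + (W cosα + T sinα) tanφ] / [W sinα − T cosα]
Without the anchor: N' = 1412.1 kN/m, driving T_d = 779.5 kN/m, resisting R = 0·19.7 + 1412.1·tan19.1° = 489.0 kN/m, FS = 0.63.
Setting FS = 1.24 and solving for T:
1.24·(779.5 − T cos28.9°) = 489.0 + T sin28.9°·tan19.1°
T·(sin28.9°·tan19.1° + 1.24·cos28.9°) = 1.24·779.5 − 489.0
T·(0.4833·0.3463 + 1.24·0.8755) = 966.6 − 489.0 = 477.6
T·1.2529 = 477.6
T = 381.2 kN/m

T = 381 kN/m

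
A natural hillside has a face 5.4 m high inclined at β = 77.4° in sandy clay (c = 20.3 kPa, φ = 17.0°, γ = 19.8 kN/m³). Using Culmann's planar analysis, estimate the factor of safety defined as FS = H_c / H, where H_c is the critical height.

FS = 1.40

H_c = (4c/γ) · sinβ cosφ / [1 − cos(β − φ)]
    = (4·20.3/19.8) · sin77.4°·cos17.0° / [1 − cos60.4°]
    = 4.101 · 0.9333 / 0.5061 = 7.56 m
FS = H_c / H = 7.56 / 5.4 = 1.401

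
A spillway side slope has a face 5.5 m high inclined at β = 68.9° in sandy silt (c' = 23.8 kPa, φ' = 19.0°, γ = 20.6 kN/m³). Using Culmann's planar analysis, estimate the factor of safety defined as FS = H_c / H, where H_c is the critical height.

FS = 2.08

H_c = (4c'/γ) · sinβ cosφ' / [1 − cos(β − φ')]
    = (4·23.8/20.6) · sin68.9°·cos19.0° / [1 − cos49.9°]
    = 4.621 · 0.8821 / 0.3559 = 11.46 m
FS = H_c / H = 11.46 / 5.5 = 2.083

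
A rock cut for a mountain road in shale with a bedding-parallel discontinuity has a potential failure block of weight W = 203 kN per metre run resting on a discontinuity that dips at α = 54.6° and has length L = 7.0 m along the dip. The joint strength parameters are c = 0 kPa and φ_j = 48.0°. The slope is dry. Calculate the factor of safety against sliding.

FS = 0.79

Resolving the block weight along and normal to the plane and applying the Mohr–Coulomb strength on the joint:
N' = W cosα = 203·cos54.6° = 117.6 kN/m
Driving force T = W sinα = 203·sin54.6° = 165.5 kN/m
Resisting force R = c·L + N'·tanφ_j = 0·7.0 + 117.6·tan48.0° = 0.0 + 130.6 = 130.6 kN/m
FS = R / T = 130.6 / 165.5 = 0.789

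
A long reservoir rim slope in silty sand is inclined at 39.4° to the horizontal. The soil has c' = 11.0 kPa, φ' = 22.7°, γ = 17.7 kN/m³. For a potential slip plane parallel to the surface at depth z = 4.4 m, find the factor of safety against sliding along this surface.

For an infinite slope with a slip plane parallel to the surface (no pore pressure): FS = [c' + γz cos²β tanφ'] / [γz sinβ cosβ].
γz = 17.7·4.4 = 77.88 kN/m²
Numerator = 11.0 + 77.88·cos²39.4°·tan22.7° = 11.0 + 77.88·0.5971·0.4183 = 30.453 kPa
Denominator = 77.88·sin39.4°·cos39.4° = 77.88·0.6347·0.7727 = 38.198 kPa
FS = 30.453 / 38.198 = 0.797

FS = 0.80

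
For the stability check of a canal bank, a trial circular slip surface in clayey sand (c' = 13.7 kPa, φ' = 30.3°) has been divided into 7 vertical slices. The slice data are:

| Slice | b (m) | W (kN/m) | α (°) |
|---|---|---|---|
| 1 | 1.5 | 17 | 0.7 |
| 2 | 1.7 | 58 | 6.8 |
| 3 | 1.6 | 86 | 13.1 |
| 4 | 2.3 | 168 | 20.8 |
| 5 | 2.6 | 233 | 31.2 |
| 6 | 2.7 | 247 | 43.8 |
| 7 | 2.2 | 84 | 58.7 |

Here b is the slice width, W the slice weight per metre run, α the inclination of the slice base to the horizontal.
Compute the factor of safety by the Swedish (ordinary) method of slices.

FS = 1.52

Ordinary method of slices: FS = Σ[c'·Δl_i + (W_i cosα_i)·tanφ'] / Σ W_i sinα_i, with Δl_i = b_i / cosα_i.
Slice 1: Δl = 1.5/cos0.7° = 1.500 m; N'_1 = 17·cos0.7° = 17.0; c'Δl = 20.55; W sinα = 0.2
Slice 2: Δl = 1.7/cos6.8° = 1.712 m; N'_2 = 58·cos6.8° = 57.6; c'Δl = 23.45; W sinα = 6.9
Slice 3: Δl = 1.6/cos13.1° = 1.643 m; N'_3 = 86·cos13.1° = 83.8; c'Δl = 22.51; W sinα = 19.5
Slice 4: Δl = 2.3/cos20.8° = 2.460 m; N'_4 = 168·cos20.8° = 157.1; c'Δl = 33.71; W sinα = 59.7
Slice 5: Δl = 2.6/cos31.2° = 3.040 m; N'_5 = 233·cos31.2° = 199.3; c'Δl = 41.64; W sinα = 120.7
Slice 6: Δl = 2.7/cos43.8° = 3.741 m; N'_6 = 247·cos43.8° = 178.3; c'Δl = 51.25; W sinα = 171.0
Slice 7: Δl = 2.2/cos58.7° = 4.235 m; N'_7 = 84·cos58.7° = 43.6; c'Δl = 58.02; W sinα = 71.8
Σc'Δl = 251.1 kN/m; ΣN' = 736.6 kN/m; ΣW sinα = 449.7 kN/m
Resisting = 251.1 + 736.6·tan30.3° = 251.1 + 430.4 = 681.6 kN/m
FS = 681.6 / 449.7 = 1.516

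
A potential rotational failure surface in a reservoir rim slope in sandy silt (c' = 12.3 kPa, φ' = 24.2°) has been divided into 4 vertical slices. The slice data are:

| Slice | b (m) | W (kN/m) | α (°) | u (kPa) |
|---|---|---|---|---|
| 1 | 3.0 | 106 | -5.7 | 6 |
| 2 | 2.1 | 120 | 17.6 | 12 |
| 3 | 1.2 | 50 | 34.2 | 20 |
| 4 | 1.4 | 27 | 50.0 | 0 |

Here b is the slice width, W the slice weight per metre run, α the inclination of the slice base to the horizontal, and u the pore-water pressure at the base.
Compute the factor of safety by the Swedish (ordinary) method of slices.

Ordinary method of slices: FS = Σ[c'·Δl_i + (W_i cosα_i − u_i·Δl_i)·tanφ'] / Σ W_i sinα_i, with Δl_i = b_i / cosα_i.
Slice 1: Δl = 3.0/cos(-5.7°) = 3.015 m; N'_1 = 106·cos(-5.7°) − 6·3.015 = 87.4; c'Δl = 37.08; W sinα = -10.5
Slice 2: Δl = 2.1/cos17.6° = 2.203 m; N'_2 = 120·cos17.6° − 12·2.203 = 87.9; c'Δl = 27.10; W sinα = 36.3
Slice 3: Δl = 1.2/cos34.2° = 1.451 m; N'_3 = 50·cos34.2° − 20·1.451 = 12.3; c'Δl = 17.85; W sinα = 28.1
Slice 4: Δl = 1.4/cos50.0° = 2.178 m; N'_4 = 27·cos50.0° − 0·2.178 = 17.4; c'Δl = 26.79; W sinα = 20.7
Σc'Δl = 108.8 kN/m; ΣN' = 205.0 kN/m; ΣW sinα = 74.5 kN/m
Resisting = 108.8 + 205.0·tan24.2° = 108.8 + 92.1 = 201.0 kN/m
FS = 201.0 / 74.5 = 2.696

FS = 2.70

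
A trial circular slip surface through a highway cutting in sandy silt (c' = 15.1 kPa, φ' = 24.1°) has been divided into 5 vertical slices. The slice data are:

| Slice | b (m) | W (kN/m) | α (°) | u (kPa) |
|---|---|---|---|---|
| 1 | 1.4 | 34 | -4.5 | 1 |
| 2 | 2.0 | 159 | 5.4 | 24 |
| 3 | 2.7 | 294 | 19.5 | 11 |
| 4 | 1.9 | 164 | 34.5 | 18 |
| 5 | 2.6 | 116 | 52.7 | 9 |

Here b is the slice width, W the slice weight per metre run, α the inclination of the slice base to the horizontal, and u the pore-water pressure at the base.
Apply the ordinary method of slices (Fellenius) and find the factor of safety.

Ordinary method of slices: FS = Σ[c'·Δl_i + (W_i cosα_i − u_i·Δl_i)·tanφ'] / Σ W_i sinα_i, with Δl_i = b_i / cosα_i.
Slice 1: Δl = 1.4/cos(-4.5°) = 1.404 m; N'_1 = 34·cos(-4.5°) − 1·1.404 = 32.5; c'Δl = 21.21; W sinα = -2.7
Slice 2: Δl = 2.0/cos5.4° = 2.009 m; N'_2 = 159·cos5.4° − 24·2.009 = 110.1; c'Δl = 30.33; W sinα = 15.0
Slice 3: Δl = 2.7/cos19.5° = 2.864 m; N'_3 = 294·cos19.5° − 11·2.864 = 245.6; c'Δl = 43.25; W sinα = 98.1
Slice 4: Δl = 1.9/cos34.5° = 2.305 m; N'_4 = 164·cos34.5° − 18·2.305 = 93.7; c'Δl = 34.81; W sinα = 92.9
Slice 5: Δl = 2.6/cos52.7° = 4.291 m; N'_5 = 116·cos52.7° − 9·4.291 = 31.7; c'Δl = 64.79; W sinα = 92.3
Σc'Δl = 194.4 kN/m; ΣN' = 513.5 kN/m; ΣW sinα = 295.6 kN/m
Resisting = 194.4 + 513.5·tan24.1° = 194.4 + 229.7 = 424.1 kN/m
FS = 424.1 / 295.6 = 1.435

FS = 1.43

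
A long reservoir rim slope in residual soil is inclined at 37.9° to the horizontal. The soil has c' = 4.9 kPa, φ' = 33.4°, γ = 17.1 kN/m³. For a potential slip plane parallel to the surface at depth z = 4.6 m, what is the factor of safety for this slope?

FS = 0.98

For an infinite slope with a slip plane parallel to the surface (no pore pressure): FS = [c' + γz cos²β tanφ'] / [γz sinβ cosβ].
γz = 17.1·4.6 = 78.66 kN/m²
Numerator = 4.9 + 78.66·cos²37.9°·tan33.4° = 4.9 + 78.66·0.6227·0.6594 = 37.195 kPa
Denominator = 78.66·sin37.9°·cos37.9° = 78.66·0.6143·0.7891 = 38.128 kPa
FS = 37.195 / 38.128 = 0.976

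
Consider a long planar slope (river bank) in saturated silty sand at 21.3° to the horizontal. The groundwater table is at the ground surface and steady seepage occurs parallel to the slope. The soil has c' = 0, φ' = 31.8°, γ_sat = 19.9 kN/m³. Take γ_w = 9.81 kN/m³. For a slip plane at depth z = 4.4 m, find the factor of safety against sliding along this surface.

With seepage parallel to the slope and the water table at the surface, the effective normal stress on the slip plane uses the buoyant unit weight γ' = γ_sat − γ_w while the driving shear stress uses γ_sat:
FS = [c' + γ' z cos²β tanφ'] / [γ_sat z sinβ cosβ]
(For c' = 0 this reduces to FS = (γ'/γ_sat)·tanφ'/tanβ.)
γ' = 19.9 − 9.81 = 10.09 kN/m³
Numerator = 0.0 + 10.09·4.4·cos²21.3°·tan31.8° = 0.0 + 10.09·4.4·0.8680·0.6200 = 23.894 kPa
Denominator = 19.9·4.4·sin21.3°·cos21.3° = 19.9·4.4·0.3633·0.9317 = 29.634 kPa
FS = 23.894 / 29.634 = 0.806

FS = 0.81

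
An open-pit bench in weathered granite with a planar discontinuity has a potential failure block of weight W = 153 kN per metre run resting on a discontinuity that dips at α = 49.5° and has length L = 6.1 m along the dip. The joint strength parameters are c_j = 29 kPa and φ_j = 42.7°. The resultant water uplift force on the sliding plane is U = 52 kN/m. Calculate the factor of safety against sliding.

Resolving the block weight along and normal to the plane and applying the Mohr–Coulomb strength on the joint:
N' = W cosα − U = 153·cos49.5° − 52 = 47.4 kN/m
Driving force T = W sinα = 153·sin49.5° = 116.3 kN/m
Resisting force R = c_j·L + N'·tanφ_j = 29·6.1 + 47.4·tan42.7° = 176.9 + 43.7 = 220.6 kN/m
FS = R / T = 220.6 / 116.3 = 1.896

FS = 1.90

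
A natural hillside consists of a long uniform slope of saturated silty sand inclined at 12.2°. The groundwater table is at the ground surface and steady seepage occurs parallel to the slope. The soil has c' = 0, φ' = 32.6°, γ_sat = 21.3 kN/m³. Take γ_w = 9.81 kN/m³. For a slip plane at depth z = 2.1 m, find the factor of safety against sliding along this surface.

With seepage parallel to the slope and the water table at the surface, the effective normal stress on the slip plane uses the buoyant unit weight γ' = γ_sat − γ_w while the driving shear stress uses γ_sat:
FS = [c' + γ' z cos²β tanφ'] / [γ_sat z sinβ cosβ]
(For c' = 0 this reduces to FS = (γ'/γ_sat)·tanφ'/tanβ.)
γ' = 21.3 − 9.81 = 11.49 kN/m³
Numerator = 0.0 + 11.49·2.1·cos²12.2°·tan32.6° = 0.0 + 11.49·2.1·0.9553·0.6395 = 14.742 kPa
Denominator = 21.3·2.1·sin12.2°·cos12.2° = 21.3·2.1·0.2113·0.9774 = 9.239 kPa
FS = 14.742 / 9.239 = 1.596

FS = 1.60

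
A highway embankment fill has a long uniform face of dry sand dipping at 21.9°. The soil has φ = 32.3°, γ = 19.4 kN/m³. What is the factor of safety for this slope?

For a dry cohesionless infinite slope the factor of safety is FS = tanφ / tanβ.
FS = tan32.3° / tan21.9° = 0.6322 / 0.4020 = 1.573

FS = 1.57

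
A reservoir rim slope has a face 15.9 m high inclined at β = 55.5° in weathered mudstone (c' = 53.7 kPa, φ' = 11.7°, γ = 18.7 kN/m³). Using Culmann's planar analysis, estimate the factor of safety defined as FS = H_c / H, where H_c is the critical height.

FS = 2.10

H_c = (4c'/γ) · sinβ cosφ' / [1 − cos(β − φ')]
    = (4·53.7/18.7) · sin55.5°·cos11.7° / [1 − cos43.8°]
    = 11.487 · 0.8070 / 0.2782 = 33.32 m
FS = H_c / H = 33.32 / 15.9 = 2.095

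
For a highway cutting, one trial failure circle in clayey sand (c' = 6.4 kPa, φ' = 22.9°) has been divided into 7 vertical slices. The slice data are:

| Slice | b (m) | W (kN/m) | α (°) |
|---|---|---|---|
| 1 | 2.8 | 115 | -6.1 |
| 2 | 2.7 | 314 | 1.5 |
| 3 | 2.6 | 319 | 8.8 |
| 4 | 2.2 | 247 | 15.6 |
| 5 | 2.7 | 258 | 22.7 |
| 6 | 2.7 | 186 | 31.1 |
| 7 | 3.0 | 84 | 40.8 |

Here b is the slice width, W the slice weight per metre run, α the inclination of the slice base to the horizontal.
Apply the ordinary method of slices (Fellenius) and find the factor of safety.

Ordinary method of slices: FS = Σ[c'·Δl_i + (W_i cosα_i)·tanφ'] / Σ W_i sinα_i, with Δl_i = b_i / cosα_i.
Slice 1: Δl = 2.8/cos(-6.1°) = 2.816 m; N'_1 = 115·cos(-6.1°) = 114.3; c'Δl = 18.02; W sinα = -12.2
Slice 2: Δl = 2.7/cos1.5° = 2.701 m; N'_2 = 314·cos1.5° = 313.9; c'Δl = 17.29; W sinα = 8.2
Slice 3: Δl = 2.6/cos8.8° = 2.631 m; N'_3 = 319·cos8.8° = 315.2; c'Δl = 16.84; W sinα = 48.8
Slice 4: Δl = 2.2/cos15.6° = 2.284 m; N'_4 = 247·cos15.6° = 237.9; c'Δl = 14.62; W sinα = 66.4
Slice 5: Δl = 2.7/cos22.7° = 2.927 m; N'_5 = 258·cos22.7° = 238.0; c'Δl = 18.73; W sinα = 99.6
Slice 6: Δl = 2.7/cos31.1° = 3.153 m; N'_6 = 186·cos31.1° = 159.3; c'Δl = 20.18; W sinα = 96.1
Slice 7: Δl = 3.0/cos40.8° = 3.963 m; N'_7 = 84·cos40.8° = 63.6; c'Δl = 25.36; W sinα = 54.9
Σc'Δl = 131.0 kN/m; ΣN' = 1442.3 kN/m; ΣW sinα = 361.8 kN/m
Resisting = 131.0 + 1442.3·tan22.9° = 131.0 + 609.2 = 740.3 kN/m
FS = 740.3 / 361.8 = 2.046

FS = 2.05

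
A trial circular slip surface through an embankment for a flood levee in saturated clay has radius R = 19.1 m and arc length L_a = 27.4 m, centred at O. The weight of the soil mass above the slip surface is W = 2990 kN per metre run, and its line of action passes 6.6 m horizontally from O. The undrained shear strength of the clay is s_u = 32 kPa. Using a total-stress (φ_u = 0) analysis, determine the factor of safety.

FS = 0.85

Taking moments about the centre O, the resisting moment is provided by the undrained shear strength acting along the arc:
M_R = s_u·L_a·R = 32·27.40·19.1 = 16746.9 kN·m/m
M_D = W·d = 2990·6.6 = 19734.0 kN·m/m
FS = M_R / M_D = 16746.9 / 19734.0 = 0.849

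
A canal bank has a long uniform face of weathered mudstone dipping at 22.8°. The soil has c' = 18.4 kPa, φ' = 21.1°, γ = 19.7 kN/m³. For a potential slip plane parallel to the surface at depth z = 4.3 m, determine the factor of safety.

For an infinite slope with a slip plane parallel to the surface (no pore pressure): FS = [c' + γz cos²β tanφ'] / [γz sinβ cosβ].
γz = 19.7·4.3 = 84.71 kN/m²
Numerator = 18.4 + 84.71·cos²22.8°·tan21.1° = 18.4 + 84.71·0.8498·0.3859 = 46.178 kPa
Denominator = 84.71·sin22.8°·cos22.8° = 84.71·0.3875·0.9219 = 30.261 kPa
FS = 46.178 / 30.261 = 1.526

FS = 1.53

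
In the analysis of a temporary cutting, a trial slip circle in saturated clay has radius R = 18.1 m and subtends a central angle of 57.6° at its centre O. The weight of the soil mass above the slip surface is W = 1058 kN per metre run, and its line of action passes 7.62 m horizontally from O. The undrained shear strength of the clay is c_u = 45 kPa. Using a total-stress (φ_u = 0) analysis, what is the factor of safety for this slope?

Taking moments about the centre O, the resisting moment is provided by the undrained shear strength acting along the arc:
Arc length L_a = R·θ = 18.1·(57.6°·π/180) = 18.1·1.0053 = 18.20 m
M_R = c_u·L_a·R = 45·18.20·18.1 = 14820.7 kN·m/m
M_D = W·d = 1058·7.62 = 8062.0 kN·m/m
FS = M_R / M_D = 14820.7 / 8062.0 = 1.838

FS = 1.84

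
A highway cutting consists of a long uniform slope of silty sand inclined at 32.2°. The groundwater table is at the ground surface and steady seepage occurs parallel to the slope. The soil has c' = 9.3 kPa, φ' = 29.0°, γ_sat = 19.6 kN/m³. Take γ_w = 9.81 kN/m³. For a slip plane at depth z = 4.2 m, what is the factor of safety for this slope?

FS = 0.69

With seepage parallel to the slope and the water table at the surface, the effective normal stress on the slip plane uses the buoyant unit weight γ' = γ_sat − γ_w while the driving shear stress uses γ_sat:
FS = [c' + γ' z cos²β tanφ'] / [γ_sat z sinβ cosβ]
γ' = 19.6 − 9.81 = 9.79 kN/m³
Numerator = 9.3 + 9.79·4.2·cos²32.2°·tan29.0° = 9.3 + 9.79·4.2·0.7160·0.5543 = 25.620 kPa
Denominator = 19.6·4.2·sin32.2°·cos32.2° = 19.6·4.2·0.5329·0.8462 = 37.119 kPa
FS = 25.620 / 37.119 = 0.690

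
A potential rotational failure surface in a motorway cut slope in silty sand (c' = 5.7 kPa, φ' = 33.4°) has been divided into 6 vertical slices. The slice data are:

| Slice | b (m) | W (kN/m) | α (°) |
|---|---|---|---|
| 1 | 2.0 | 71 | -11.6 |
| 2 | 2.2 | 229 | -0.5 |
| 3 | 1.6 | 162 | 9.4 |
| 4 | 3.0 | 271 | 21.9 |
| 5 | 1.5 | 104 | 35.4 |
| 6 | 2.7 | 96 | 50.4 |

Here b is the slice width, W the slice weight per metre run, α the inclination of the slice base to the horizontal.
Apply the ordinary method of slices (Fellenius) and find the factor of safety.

FS = 2.65

Ordinary method of slices: FS = Σ[c'·Δl_i + (W_i cosα_i)·tanφ'] / Σ W_i sinα_i, with Δl_i = b_i / cosα_i.
Slice 1: Δl = 2.0/cos(-11.6°) = 2.042 m; N'_1 = 71·cos(-11.6°) = 69.5; c'Δl = 11.64; W sinα = -14.3
Slice 2: Δl = 2.2/cos(-0.5°) = 2.200 m; N'_2 = 229·cos(-0.5°) = 229.0; c'Δl = 12.54; W sinα = -2.0
Slice 3: Δl = 1.6/cos9.4° = 1.622 m; N'_3 = 162·cos9.4° = 159.8; c'Δl = 9.24; W sinα = 26.5
Slice 4: Δl = 3.0/cos21.9° = 3.233 m; N'_4 = 271·cos21.9° = 251.4; c'Δl = 18.43; W sinα = 101.1
Slice 5: Δl = 1.5/cos35.4° = 1.840 m; N'_5 = 104·cos35.4° = 84.8; c'Δl = 10.49; W sinα = 60.2
Slice 6: Δl = 2.7/cos50.4° = 4.236 m; N'_6 = 96·cos50.4° = 61.2; c'Δl = 24.14; W sinα = 74.0
Σc'Δl = 86.5 kN/m; ΣN' = 855.8 kN/m; ΣW sinα = 245.5 kN/m
Resisting = 86.5 + 855.8·tan33.4° = 86.5 + 564.3 = 650.8 kN/m
FS = 650.8 / 245.5 = 2.651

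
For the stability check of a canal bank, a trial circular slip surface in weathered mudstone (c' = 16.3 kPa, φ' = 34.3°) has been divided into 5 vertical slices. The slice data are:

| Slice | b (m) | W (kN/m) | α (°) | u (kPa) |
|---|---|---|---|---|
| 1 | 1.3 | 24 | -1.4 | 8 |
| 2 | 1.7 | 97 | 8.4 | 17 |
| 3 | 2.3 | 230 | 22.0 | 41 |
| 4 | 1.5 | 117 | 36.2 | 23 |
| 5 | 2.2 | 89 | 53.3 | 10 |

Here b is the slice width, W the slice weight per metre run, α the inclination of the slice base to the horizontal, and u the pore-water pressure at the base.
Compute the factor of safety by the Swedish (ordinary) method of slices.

Ordinary method of slices: FS = Σ[c'·Δl_i + (W_i cosα_i − u_i·Δl_i)·tanφ'] / Σ W_i sinα_i, with Δl_i = b_i / cosα_i.
Slice 1: Δl = 1.3/cos(-1.4°) = 1.300 m; N'_1 = 24·cos(-1.4°) − 8·1.300 = 13.6; c'Δl = 21.20; W sinα = -0.6
Slice 2: Δl = 1.7/cos8.4° = 1.718 m; N'_2 = 97·cos8.4° − 17·1.718 = 66.7; c'Δl = 28.01; W sinα = 14.2
Slice 3: Δl = 2.3/cos22.0° = 2.481 m; N'_3 = 230·cos22.0° − 41·2.481 = 111.5; c'Δl = 40.43; W sinα = 86.2
Slice 4: Δl = 1.5/cos36.2° = 1.859 m; N'_4 = 117·cos36.2° − 23·1.859 = 51.7; c'Δl = 30.30; W sinα = 69.1
Slice 5: Δl = 2.2/cos53.3° = 3.681 m; N'_5 = 89·cos53.3° − 10·3.681 = 16.4; c'Δl = 60.00; W sinα = 71.4
Σc'Δl = 179.9 kN/m; ΣN' = 259.9 kN/m; ΣW sinα = 240.2 kN/m
Resisting = 179.9 + 259.9·tan34.3° = 179.9 + 177.3 = 357.2 kN/m
FS = 357.2 / 240.2 = 1.487

FS = 1.49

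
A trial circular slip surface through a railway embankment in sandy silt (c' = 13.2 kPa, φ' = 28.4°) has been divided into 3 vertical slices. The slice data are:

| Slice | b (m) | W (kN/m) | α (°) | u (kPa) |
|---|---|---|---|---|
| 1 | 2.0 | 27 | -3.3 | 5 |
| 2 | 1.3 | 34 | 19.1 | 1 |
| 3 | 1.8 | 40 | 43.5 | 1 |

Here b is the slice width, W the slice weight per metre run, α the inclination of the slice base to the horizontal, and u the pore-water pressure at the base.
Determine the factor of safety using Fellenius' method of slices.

Ordinary method of slices: FS = Σ[c'·Δl_i + (W_i cosα_i − u_i·Δl_i)·tanφ'] / Σ W_i sinα_i, with Δl_i = b_i / cosα_i.
Slice 1: Δl = 2.0/cos(-3.3°) = 2.003 m; N'_1 = 27·cos(-3.3°) − 5·2.003 = 16.9; c'Δl = 26.44; W sinα = -1.6
Slice 2: Δl = 1.3/cos19.1° = 1.376 m; N'_2 = 34·cos19.1° − 1·1.376 = 30.8; c'Δl = 18.16; W sinα = 11.1
Slice 3: Δl = 1.8/cos43.5° = 2.481 m; N'_3 = 40·cos43.5° − 1·2.481 = 26.5; c'Δl = 32.76; W sinα = 27.5
Σc'Δl = 77.4 kN/m; ΣN' = 74.2 kN/m; ΣW sinα = 37.1 kN/m
Resisting = 77.4 + 74.2·tan28.4° = 77.4 + 40.1 = 117.5 kN/m
FS = 117.5 / 37.1 = 3.166

FS = 3.17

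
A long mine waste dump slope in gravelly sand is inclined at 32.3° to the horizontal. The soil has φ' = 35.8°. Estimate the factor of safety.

FS = 1.14

For a dry cohesionless infinite slope the factor of safety is FS = tanφ' / tanβ.
FS = tan35.8° / tan32.3° = 0.7212 / 0.6322 = 1.141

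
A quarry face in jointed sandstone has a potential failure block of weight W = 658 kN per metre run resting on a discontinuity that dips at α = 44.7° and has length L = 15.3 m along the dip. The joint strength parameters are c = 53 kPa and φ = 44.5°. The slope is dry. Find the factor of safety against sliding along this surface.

Resolving the block weight along and normal to the plane and applying the Mohr–Coulomb strength on the joint:
N' = W cosα = 658·cos44.7° = 467.7 kN/m
Driving force T = W sinα = 658·sin44.7° = 462.8 kN/m
Resisting force R = c·L + N'·tanφ = 53·15.3 + 467.7·tan44.5° = 810.9 + 459.6 = 1270.5 kN/m
FS = R / T = 1270.5 / 462.8 = 2.745

FS = 2.75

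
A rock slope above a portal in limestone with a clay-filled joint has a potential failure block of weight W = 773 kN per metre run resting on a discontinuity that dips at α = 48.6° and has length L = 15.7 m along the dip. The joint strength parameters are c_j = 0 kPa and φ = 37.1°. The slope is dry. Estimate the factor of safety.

FS = 0.67

Resolving the block weight along and normal to the plane and applying the Mohr–Coulomb strength on the joint:
N' = W cosα = 773·cos48.6° = 511.2 kN/m
Driving force T = W sinα = 773·sin48.6° = 579.8 kN/m
Resisting force R = c_j·L + N'·tanφ = 0·15.7 + 511.2·tan37.1° = 0.0 + 386.6 = 386.6 kN/m
FS = R / T = 386.6 / 579.8 = 0.667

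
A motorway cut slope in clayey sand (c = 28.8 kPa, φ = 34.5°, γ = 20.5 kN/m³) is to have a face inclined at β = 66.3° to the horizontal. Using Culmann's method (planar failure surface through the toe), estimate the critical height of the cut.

Culmann's analysis gives the critical failure plane at α_cr = (β + φ)/2 = (66.3 + 34.5)/2 = 50.4°, and the critical height
H_c = (4c/γ) · sinβ cosφ / [1 − cos(β − φ)]
    = (4·28.8/20.5) · sin66.3°·cos34.5° / [1 − cos(31.8°)]
    = 5.620 · 0.9157·0.8241 / [1 − 0.8499]
    = 5.620 · 0.7546 / 0.1501
    = 28.25 m

H_c = 28.25 m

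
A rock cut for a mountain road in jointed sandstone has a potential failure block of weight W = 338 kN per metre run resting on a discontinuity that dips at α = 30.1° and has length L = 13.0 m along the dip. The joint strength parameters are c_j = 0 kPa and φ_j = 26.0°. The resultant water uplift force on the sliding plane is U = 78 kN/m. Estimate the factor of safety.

FS = 0.62

Resolving the block weight along and normal to the plane and applying the Mohr–Coulomb strength on the joint:
N' = W cosα − U = 338·cos30.1° − 78 = 214.4 kN/m
Driving force T = W sinα = 338·sin30.1° = 169.5 kN/m
Resisting force R = c_j·L + N'·tanφ_j = 0·13.0 + 214.4·tan26.0° = 0.0 + 104.6 = 104.6 kN/m
FS = R / T = 104.6 / 169.5 = 0.617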